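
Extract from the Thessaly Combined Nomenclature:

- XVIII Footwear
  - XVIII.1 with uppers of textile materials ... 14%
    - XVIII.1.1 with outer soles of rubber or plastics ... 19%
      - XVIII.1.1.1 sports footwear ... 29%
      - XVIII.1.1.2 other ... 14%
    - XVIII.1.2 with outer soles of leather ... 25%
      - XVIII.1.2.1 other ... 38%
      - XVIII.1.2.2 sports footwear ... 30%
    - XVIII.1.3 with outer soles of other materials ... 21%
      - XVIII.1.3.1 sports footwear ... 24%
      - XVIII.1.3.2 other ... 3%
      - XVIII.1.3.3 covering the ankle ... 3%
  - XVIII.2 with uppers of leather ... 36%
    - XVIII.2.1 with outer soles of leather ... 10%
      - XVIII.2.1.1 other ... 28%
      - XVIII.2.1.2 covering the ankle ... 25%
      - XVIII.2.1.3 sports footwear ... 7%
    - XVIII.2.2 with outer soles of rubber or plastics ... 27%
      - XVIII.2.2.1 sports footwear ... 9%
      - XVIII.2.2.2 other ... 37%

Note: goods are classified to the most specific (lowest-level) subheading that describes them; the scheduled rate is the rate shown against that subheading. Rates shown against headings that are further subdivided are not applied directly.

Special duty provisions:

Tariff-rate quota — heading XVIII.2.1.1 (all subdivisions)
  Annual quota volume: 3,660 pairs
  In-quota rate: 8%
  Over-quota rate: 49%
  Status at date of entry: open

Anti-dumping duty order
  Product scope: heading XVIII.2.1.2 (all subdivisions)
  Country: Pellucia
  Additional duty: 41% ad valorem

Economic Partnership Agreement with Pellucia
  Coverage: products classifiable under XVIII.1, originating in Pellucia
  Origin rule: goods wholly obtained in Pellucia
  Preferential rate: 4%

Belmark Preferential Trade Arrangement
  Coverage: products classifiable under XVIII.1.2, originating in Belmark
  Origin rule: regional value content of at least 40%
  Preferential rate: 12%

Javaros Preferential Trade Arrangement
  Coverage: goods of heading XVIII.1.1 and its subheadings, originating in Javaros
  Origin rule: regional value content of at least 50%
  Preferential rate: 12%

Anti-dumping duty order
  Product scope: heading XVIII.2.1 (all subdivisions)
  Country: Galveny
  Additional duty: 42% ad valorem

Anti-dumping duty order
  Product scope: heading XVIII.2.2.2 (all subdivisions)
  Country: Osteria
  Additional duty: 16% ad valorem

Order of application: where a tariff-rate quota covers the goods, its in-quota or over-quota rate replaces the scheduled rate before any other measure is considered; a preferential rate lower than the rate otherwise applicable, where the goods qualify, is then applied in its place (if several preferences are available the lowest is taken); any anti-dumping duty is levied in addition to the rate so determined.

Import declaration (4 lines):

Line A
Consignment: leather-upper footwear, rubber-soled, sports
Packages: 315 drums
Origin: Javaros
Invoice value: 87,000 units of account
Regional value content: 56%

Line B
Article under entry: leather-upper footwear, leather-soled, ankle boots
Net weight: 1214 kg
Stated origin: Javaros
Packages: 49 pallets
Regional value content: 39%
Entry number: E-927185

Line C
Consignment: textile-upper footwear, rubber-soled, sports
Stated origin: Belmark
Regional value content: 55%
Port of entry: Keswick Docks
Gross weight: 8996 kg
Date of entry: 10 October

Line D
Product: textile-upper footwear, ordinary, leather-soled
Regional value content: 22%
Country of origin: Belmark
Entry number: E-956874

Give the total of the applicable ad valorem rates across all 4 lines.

Line A: leather-upper → XVIII.2; rubber-soled → XVIII.2.2; sports → XVIII.2.2.1. Scheduled 9%. Javaros agreement on XVIII.1.1: XVIII.2.2.1 not covered. → 9%.
Line B: leather-upper → XVIII.2; leather-soled → XVIII.2.1; ankle boots → XVIII.2.1.2. Scheduled 25%. Javaros agreement on XVIII.1.1: XVIII.2.1.2 not covered. → 25%.
Line C: textile-upper → XVIII.1; rubber-soled → XVIII.1.1; sports → XVIII.1.1.1. Scheduled 29%. Belmark agreement on XVIII.1.2: XVIII.1.1.1 not covered. → 29%.
Line D: textile-upper → XVIII.1; leather-soled → XVIII.1.2; ordinary → XVIII.1.2.1. Scheduled 38%. Belmark agreement on XVIII.1.2: RVC < 40%. → 38%.
Sum: 9% + 25% + 29% + 38% = 101%.

101%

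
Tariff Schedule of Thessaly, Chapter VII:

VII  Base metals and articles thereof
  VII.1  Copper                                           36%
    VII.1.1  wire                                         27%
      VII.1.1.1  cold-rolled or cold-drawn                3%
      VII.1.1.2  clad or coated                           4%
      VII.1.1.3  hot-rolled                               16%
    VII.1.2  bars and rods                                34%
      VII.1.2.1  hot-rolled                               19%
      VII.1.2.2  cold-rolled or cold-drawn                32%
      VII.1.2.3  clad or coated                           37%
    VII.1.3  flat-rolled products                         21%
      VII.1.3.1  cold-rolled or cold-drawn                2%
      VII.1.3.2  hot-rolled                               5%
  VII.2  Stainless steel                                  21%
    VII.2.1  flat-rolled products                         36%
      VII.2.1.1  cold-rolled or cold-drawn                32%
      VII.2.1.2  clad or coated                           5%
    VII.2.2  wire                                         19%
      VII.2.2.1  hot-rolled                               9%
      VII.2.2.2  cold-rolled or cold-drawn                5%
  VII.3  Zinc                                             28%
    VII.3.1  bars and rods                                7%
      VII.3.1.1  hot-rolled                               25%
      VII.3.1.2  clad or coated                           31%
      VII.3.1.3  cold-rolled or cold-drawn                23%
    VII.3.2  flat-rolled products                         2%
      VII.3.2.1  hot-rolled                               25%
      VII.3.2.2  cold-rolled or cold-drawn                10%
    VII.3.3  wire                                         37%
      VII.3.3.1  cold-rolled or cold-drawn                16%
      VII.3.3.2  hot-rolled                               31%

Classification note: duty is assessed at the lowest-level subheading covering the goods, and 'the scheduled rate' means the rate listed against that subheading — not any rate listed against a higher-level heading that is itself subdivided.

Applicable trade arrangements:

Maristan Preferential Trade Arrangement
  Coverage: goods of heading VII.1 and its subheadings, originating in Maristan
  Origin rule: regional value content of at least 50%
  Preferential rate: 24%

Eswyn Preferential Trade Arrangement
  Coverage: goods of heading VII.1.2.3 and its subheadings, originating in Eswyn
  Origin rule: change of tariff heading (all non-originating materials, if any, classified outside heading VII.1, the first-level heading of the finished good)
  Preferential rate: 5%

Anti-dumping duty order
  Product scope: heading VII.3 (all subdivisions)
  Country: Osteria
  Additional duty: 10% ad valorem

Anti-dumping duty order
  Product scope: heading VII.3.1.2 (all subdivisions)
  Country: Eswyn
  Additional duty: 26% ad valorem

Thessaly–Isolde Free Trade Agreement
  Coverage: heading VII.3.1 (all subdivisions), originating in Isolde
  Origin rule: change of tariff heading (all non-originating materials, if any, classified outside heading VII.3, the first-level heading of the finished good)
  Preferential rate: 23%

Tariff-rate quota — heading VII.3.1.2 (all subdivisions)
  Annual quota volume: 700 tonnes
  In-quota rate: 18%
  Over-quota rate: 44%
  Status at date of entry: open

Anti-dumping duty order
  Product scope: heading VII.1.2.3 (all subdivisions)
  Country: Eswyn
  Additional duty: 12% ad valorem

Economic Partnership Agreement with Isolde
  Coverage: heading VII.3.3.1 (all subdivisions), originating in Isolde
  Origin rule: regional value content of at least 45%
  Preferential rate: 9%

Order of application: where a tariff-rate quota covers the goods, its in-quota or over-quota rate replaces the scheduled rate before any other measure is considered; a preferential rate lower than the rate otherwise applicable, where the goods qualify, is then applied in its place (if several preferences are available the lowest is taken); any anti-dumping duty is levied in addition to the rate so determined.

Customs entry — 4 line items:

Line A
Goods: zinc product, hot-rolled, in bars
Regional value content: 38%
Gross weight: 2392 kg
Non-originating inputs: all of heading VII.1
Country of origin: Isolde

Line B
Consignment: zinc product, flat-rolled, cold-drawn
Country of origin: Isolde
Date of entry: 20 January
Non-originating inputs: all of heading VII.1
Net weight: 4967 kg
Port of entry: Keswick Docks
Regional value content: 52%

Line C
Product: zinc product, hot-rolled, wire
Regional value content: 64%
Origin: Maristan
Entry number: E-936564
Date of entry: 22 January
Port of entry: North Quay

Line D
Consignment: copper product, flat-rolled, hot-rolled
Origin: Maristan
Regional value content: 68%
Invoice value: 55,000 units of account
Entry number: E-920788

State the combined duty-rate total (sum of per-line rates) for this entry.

69%

Line A: zinc → VII.3; in bars → VII.3.1; hot-rolled → VII.3.1.1. Scheduled 25%. Isolde agreement on VII.3.1: CTH met → 23% available; Isolde agreement on VII.3.3.1: VII.3.1.1 not covered; preferential 23%. → 23%.
Line B: zinc → VII.3; flat-rolled → VII.3.2; cold-drawn → VII.3.2.2. Scheduled 10%. Isolde agreement on VII.3.1: VII.3.2.2 not covered; Isolde agreement on VII.3.3.1: VII.3.2.2 not covered. → 10%.
Line C: zinc → VII.3; wire → VII.3.3; hot-rolled → VII.3.3.2. Scheduled 31%. Maristan agreement on VII.1: VII.3.3.2 not covered. → 31%.
Line D: copper → VII.1; flat-rolled → VII.1.3; hot-rolled → VII.1.3.2. Scheduled 5%. Maristan agreement on VII.1: RVC ≥ 50% → 24% available; preference 24% not lower than 5% → no reduction. → 5%.
Sum: 23% + 10% + 31% + 5% = 69%.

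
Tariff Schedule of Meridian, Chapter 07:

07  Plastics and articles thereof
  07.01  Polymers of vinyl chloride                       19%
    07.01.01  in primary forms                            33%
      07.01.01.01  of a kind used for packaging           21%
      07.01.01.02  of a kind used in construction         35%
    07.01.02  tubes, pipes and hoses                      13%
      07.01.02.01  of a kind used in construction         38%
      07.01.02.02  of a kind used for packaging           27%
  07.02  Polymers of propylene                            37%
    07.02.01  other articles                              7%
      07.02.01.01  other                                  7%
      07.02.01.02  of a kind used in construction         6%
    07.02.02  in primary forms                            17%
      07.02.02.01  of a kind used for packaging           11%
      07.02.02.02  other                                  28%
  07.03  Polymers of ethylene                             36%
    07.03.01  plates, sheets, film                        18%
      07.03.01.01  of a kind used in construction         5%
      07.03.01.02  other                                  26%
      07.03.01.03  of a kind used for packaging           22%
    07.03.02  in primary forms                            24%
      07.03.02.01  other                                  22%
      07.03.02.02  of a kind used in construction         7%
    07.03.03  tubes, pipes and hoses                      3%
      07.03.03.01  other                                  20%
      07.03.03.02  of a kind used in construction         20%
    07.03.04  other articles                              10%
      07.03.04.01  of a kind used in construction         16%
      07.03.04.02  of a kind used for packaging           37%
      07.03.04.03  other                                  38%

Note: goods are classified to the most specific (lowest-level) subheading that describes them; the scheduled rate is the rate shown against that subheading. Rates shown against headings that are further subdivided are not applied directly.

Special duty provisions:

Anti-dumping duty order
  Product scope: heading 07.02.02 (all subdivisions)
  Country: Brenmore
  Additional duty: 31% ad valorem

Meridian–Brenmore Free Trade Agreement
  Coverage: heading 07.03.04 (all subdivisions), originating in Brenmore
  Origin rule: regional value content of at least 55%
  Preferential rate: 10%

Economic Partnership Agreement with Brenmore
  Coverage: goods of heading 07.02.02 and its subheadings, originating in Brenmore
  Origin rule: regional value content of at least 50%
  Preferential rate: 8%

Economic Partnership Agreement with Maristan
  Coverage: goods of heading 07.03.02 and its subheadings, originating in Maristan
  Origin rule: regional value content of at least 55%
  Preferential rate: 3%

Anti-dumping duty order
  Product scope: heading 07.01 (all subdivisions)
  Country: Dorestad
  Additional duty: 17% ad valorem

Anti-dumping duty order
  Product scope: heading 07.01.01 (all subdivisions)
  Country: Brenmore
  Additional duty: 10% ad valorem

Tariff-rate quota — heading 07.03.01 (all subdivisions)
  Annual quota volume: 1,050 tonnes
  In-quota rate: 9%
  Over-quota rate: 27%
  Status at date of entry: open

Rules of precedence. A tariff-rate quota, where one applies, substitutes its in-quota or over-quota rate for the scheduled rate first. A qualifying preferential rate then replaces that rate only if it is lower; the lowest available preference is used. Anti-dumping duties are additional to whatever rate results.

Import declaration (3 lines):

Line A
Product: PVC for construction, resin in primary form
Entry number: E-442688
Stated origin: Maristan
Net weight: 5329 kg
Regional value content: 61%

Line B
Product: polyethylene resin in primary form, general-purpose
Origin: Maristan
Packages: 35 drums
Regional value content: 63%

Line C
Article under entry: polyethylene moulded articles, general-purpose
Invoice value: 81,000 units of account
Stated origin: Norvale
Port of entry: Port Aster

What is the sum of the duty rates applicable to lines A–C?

76%

Line A: PVC → 07.01; resin in primary form → 07.01.01; for construction → 07.01.01.02. Scheduled 35%. Maristan agreement on 07.03.02: 07.01.01.02 not covered. → 35%.
Line B: polyethylene → 07.03; resin in primary form → 07.03.02; general-purpose → 07.03.02.01. Scheduled 22%. Maristan agreement on 07.03.02: RVC ≥ 55% → 3% available; preferential 3%. → 3%.
Line C: polyethylene → 07.03; moulded articles → 07.03.04; general-purpose → 07.03.04.03. Scheduled 38%. No special measure applies. → 38%.
Sum: 35% + 3% + 38% = 76%.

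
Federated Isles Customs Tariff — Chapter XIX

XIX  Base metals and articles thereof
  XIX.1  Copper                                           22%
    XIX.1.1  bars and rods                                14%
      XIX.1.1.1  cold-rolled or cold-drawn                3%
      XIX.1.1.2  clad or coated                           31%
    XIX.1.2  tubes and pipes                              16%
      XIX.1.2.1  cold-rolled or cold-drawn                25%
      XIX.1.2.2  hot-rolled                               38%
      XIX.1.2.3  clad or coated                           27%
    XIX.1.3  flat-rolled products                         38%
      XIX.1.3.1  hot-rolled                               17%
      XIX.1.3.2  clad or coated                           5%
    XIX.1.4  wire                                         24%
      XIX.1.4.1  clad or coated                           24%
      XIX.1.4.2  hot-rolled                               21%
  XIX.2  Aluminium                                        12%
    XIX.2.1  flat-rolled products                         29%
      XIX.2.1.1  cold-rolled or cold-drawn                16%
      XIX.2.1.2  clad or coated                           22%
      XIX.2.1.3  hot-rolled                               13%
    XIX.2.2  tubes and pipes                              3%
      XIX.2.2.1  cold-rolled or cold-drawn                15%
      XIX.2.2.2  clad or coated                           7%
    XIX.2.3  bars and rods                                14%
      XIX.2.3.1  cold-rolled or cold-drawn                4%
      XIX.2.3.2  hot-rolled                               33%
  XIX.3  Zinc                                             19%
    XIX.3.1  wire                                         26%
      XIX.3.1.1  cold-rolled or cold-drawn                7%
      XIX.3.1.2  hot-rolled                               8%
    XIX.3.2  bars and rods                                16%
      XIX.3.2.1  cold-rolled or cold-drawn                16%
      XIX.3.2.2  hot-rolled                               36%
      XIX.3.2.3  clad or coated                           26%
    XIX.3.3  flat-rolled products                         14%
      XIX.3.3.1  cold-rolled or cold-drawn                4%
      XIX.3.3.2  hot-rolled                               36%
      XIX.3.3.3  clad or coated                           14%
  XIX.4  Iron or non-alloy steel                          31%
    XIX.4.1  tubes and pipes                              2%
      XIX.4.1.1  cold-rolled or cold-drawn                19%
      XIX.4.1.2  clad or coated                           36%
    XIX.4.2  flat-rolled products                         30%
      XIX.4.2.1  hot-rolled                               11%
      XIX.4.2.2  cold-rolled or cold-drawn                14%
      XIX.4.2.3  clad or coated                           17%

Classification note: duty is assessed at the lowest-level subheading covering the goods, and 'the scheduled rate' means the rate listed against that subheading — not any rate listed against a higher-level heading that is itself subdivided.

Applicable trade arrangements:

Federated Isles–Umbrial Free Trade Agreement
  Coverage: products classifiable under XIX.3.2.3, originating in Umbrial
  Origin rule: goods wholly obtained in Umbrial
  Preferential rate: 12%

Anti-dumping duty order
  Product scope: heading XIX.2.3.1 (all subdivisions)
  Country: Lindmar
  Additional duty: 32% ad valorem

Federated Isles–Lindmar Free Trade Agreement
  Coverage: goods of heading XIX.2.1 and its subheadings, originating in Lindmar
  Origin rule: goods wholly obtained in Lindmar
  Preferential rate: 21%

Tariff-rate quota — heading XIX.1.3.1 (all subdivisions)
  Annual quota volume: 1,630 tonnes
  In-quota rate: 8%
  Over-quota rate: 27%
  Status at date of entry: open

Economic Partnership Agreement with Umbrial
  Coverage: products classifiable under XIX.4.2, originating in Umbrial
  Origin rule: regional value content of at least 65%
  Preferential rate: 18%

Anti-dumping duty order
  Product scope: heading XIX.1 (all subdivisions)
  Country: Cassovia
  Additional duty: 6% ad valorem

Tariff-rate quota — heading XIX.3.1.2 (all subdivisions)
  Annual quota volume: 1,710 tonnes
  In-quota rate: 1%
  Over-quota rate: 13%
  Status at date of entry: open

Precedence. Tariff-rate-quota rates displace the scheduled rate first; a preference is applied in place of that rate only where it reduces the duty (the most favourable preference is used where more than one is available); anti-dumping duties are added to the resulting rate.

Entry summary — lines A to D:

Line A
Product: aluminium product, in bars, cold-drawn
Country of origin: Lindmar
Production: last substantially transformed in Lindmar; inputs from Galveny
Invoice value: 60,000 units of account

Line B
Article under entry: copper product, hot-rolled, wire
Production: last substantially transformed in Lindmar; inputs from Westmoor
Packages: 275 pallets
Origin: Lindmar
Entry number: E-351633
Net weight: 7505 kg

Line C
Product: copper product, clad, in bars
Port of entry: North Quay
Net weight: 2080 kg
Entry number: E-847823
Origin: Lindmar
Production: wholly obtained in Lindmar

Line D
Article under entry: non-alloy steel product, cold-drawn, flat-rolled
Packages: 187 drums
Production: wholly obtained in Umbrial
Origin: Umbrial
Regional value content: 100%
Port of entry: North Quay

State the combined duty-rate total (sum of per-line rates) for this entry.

102%

Line A: aluminium → XIX.2; in bars → XIX.2.3; cold-drawn → XIX.2.3.1. Scheduled 4%. Lindmar agreement on XIX.2.1: XIX.2.3.1 not covered; anti-dumping (Lindmar, XIX.2.3.1): +32%; total 4% + 32% = 36%. → 36%.
Line B: copper → XIX.1; wire → XIX.1.4; hot-rolled → XIX.1.4.2. Scheduled 21%. Lindmar agreement on XIX.2.1: XIX.1.4.2 not covered. → 21%.
Line C: copper → XIX.1; in bars → XIX.1.1; clad → XIX.1.1.2. Scheduled 31%. Lindmar agreement on XIX.2.1: XIX.1.1.2 not covered. → 31%.
Line D: non-alloy steel → XIX.4; flat-rolled → XIX.4.2; cold-drawn → XIX.4.2.2. Scheduled 14%. Umbrial agreement on XIX.3.2.3: XIX.4.2.2 not covered; Umbrial agreement on XIX.4.2: RVC ≥ 65% → 18% available; preference 18% not lower than 14% → no reduction. → 14%.
Sum: 36% + 21% + 31% + 14% = 102%.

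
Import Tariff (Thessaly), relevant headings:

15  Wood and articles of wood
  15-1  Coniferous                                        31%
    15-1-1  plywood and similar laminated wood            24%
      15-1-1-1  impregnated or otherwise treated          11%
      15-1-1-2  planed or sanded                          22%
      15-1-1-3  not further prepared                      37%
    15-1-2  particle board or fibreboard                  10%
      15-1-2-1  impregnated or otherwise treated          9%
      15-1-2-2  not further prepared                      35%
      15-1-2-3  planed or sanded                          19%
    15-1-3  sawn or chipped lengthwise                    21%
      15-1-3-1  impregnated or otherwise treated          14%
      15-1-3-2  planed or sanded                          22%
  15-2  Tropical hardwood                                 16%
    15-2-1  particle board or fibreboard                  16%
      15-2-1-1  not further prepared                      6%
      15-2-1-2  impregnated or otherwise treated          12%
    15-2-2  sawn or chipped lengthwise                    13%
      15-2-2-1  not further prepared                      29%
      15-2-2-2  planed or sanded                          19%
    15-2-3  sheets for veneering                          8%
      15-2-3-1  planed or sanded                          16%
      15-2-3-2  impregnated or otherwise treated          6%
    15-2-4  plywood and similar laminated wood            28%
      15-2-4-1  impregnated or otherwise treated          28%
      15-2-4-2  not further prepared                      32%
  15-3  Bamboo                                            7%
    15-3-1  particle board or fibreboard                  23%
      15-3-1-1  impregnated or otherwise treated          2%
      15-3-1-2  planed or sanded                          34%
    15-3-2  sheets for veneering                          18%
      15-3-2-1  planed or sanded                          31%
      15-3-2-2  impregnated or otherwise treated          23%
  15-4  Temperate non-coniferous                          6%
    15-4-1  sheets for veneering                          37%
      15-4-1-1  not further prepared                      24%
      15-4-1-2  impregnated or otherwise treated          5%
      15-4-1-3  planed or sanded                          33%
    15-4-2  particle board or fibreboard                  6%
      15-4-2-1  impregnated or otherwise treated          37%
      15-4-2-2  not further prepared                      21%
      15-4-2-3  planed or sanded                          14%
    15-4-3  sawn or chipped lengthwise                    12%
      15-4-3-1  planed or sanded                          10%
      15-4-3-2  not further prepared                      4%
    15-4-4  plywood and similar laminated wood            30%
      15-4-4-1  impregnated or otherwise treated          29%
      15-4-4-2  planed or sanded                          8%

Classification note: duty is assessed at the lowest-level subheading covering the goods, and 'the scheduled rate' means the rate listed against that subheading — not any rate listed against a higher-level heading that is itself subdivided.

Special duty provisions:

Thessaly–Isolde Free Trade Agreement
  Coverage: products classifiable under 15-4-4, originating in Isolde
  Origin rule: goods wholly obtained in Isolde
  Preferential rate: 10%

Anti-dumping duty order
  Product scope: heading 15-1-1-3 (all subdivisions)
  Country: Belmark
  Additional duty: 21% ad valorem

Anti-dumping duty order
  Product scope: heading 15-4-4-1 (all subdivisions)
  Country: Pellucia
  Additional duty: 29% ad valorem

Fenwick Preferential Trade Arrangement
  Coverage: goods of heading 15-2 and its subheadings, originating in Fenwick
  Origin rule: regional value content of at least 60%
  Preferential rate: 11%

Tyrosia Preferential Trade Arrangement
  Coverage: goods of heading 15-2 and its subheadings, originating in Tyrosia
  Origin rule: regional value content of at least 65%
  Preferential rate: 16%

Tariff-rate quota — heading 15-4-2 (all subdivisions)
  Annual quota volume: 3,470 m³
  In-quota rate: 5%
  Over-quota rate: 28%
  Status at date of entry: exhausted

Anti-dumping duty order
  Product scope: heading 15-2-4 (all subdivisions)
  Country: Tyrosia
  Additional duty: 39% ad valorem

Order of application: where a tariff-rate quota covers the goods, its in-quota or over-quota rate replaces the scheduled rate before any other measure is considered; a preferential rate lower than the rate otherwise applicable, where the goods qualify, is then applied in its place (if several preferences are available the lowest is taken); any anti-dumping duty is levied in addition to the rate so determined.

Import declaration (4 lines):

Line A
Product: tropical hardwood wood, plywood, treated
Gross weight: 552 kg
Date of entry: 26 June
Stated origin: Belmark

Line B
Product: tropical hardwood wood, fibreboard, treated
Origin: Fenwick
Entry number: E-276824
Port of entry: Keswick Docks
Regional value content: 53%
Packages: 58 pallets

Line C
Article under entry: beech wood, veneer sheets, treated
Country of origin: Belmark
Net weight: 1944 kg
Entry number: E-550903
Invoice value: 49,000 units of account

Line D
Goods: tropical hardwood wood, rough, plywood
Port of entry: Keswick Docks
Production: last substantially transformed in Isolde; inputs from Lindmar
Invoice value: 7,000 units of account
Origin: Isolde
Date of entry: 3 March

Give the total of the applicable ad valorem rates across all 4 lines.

77%

Line A: tropical hardwood → 15-2; plywood → 15-2-4; treated → 15-2-4-1. Scheduled 28%. No special measure applies. → 28%.
Line B: tropical hardwood → 15-2; fibreboard → 15-2-1; treated → 15-2-1-2. Scheduled 12%. Fenwick agreement on 15-2: RVC < 60%. → 12%.
Line C: beech → 15-4; veneer sheets → 15-4-1; treated → 15-4-1-2. Scheduled 5%. No special measure applies. → 5%.
Line D: tropical hardwood → 15-2; plywood → 15-2-4; rough → 15-2-4-2. Scheduled 32%. Isolde agreement on 15-4-4: 15-2-4-2 not covered. → 32%.
Sum: 28% + 12% + 5% + 32% = 77%.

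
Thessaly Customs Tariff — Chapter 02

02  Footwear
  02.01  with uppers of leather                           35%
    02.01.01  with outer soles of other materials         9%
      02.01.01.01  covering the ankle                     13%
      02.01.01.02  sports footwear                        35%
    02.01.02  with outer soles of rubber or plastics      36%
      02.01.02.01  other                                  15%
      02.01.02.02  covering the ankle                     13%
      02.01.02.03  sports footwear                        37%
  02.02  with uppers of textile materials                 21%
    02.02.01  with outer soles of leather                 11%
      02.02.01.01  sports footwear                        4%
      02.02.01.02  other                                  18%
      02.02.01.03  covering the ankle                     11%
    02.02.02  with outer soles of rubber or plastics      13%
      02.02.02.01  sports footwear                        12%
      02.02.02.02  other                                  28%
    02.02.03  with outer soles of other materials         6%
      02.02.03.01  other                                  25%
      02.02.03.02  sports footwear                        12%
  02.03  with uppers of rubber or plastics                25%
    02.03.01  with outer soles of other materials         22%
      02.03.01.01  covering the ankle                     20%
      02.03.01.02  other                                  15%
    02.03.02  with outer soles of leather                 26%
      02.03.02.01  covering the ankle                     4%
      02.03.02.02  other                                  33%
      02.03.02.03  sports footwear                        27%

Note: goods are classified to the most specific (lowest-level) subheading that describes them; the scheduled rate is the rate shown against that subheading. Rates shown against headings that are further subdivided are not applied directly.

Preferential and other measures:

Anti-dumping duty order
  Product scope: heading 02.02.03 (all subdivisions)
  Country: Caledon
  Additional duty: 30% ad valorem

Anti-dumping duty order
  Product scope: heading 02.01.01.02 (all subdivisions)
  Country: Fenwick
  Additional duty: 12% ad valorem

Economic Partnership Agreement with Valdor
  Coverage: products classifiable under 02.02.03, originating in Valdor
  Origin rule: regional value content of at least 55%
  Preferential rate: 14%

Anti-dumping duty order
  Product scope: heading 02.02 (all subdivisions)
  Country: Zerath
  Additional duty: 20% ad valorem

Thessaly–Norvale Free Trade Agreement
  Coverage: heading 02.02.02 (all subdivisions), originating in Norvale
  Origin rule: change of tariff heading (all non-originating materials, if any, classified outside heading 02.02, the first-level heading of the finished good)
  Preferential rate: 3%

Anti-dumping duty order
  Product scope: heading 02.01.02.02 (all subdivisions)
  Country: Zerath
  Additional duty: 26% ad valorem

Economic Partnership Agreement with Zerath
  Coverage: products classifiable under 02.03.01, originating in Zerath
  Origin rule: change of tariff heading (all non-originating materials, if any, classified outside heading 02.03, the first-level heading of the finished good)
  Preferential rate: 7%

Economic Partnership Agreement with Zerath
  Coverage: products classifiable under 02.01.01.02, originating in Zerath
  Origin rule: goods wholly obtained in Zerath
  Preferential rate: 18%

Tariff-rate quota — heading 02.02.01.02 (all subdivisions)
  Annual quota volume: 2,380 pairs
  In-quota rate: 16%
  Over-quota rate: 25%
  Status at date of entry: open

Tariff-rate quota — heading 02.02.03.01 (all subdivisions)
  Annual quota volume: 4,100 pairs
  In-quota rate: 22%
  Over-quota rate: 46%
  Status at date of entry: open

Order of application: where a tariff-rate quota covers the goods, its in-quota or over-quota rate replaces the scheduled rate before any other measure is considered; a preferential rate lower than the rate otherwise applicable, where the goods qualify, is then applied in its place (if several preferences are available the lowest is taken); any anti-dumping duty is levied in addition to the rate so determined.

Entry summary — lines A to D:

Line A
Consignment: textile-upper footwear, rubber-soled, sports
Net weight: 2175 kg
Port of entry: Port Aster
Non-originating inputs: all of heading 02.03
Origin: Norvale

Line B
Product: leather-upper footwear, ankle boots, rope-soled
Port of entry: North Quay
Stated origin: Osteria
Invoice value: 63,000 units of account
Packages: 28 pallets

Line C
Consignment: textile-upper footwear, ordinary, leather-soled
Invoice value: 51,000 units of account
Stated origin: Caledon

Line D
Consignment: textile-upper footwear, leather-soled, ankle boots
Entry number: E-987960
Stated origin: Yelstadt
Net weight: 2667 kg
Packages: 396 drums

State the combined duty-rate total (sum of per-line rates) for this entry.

43%

Line A: textile-upper → 02.02; rubber-soled → 02.02.02; sports → 02.02.02.01. Scheduled 12%. Norvale agreement on 02.02.02: CTH met → 3% available; preferential 3%. → 3%.
Line B: leather-upper → 02.01; rope-soled → 02.01.01; ankle boots → 02.01.01.01. Scheduled 13%. No special measure applies. → 13%.
Line C: textile-upper → 02.02; leather-soled → 02.02.01; ordinary → 02.02.01.02. Scheduled 18%. quota on 02.02.01.02 open → in-quota 16%. → 16%.
Line D: textile-upper → 02.02; leather-soled → 02.02.01; ankle boots → 02.02.01.03. Scheduled 11%. No special measure applies. → 11%.
Sum: 3% + 13% + 16% + 11% = 43%.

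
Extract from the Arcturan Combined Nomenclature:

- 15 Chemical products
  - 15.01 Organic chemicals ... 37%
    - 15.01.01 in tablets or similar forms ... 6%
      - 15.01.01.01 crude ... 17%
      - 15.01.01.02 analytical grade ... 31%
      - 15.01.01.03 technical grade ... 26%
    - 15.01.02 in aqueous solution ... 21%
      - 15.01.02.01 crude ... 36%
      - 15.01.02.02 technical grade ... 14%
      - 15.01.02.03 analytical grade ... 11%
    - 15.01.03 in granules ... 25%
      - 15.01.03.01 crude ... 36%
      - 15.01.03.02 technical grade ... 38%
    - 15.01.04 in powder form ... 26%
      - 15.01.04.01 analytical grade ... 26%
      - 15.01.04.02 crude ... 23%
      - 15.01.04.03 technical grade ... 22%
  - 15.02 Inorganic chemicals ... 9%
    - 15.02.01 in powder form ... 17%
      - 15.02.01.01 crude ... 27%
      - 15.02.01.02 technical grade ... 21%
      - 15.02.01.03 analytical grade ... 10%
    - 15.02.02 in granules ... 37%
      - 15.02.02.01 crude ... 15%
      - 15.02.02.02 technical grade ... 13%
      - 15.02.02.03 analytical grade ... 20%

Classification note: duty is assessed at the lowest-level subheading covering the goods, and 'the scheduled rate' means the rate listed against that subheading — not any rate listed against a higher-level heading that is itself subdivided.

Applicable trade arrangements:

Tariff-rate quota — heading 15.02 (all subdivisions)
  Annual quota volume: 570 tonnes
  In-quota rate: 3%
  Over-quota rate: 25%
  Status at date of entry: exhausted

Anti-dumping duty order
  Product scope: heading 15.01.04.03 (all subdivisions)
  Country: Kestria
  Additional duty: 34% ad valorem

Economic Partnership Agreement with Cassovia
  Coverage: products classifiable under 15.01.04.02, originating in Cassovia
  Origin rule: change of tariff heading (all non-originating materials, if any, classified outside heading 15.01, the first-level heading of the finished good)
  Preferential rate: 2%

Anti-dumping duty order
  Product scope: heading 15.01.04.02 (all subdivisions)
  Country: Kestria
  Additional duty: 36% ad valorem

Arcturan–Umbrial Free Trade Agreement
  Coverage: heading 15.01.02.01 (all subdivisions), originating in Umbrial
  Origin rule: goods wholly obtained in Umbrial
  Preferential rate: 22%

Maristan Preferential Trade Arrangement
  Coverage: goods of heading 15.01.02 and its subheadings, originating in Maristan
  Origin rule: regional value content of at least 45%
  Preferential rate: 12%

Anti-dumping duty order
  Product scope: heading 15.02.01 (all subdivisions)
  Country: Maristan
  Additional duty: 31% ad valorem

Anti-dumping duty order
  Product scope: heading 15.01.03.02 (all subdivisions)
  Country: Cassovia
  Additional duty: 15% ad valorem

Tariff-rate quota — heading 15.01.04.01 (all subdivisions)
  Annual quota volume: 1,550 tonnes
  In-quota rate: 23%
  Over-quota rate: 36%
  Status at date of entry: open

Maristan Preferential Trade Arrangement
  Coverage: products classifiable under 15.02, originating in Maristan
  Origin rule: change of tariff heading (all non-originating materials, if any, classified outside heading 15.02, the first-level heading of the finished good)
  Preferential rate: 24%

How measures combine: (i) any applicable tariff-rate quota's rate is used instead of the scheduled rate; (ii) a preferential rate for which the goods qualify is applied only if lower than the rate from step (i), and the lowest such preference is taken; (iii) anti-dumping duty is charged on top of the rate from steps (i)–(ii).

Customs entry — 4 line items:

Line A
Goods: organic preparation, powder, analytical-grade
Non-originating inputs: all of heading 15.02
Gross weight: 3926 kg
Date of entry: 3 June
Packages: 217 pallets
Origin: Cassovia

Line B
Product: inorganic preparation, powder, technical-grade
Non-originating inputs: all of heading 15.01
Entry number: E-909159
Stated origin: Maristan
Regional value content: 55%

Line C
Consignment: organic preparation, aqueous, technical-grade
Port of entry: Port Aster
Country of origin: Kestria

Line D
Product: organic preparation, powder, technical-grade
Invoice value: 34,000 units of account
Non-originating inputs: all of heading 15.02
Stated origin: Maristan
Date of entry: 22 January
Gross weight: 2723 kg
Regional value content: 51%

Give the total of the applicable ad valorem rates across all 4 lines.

114%

Line A: organic → 15.01; powder → 15.01.04; analytical-grade → 15.01.04.01. Scheduled 26%. quota on 15.01.04.01 open → in-quota 23%; Cassovia agreement on 15.01.04.02: 15.01.04.01 not covered. → 23%.
Line B: inorganic → 15.02; powder → 15.02.01; technical-grade → 15.02.01.02. Scheduled 21%. quota on 15.02 exhausted → over-quota 25%; Maristan agreement on 15.01.02: 15.02.01.02 not covered; Maristan agreement on 15.02: CTH met → 24% available; preferential 24%; anti-dumping (Maristan, 15.02.01): +31%; total 24% + 31% = 55%. → 55%.
Line C: organic → 15.01; aqueous → 15.01.02; technical-grade → 15.01.02.02. Scheduled 14%. No special measure applies. → 14%.
Line D: organic → 15.01; powder → 15.01.04; technical-grade → 15.01.04.03. Scheduled 22%. Maristan agreement on 15.01.02: 15.01.04.03 not covered; Maristan agreement on 15.02: 15.01.04.03 not covered. → 22%.
Sum: 23% + 55% + 14% + 22% = 114%.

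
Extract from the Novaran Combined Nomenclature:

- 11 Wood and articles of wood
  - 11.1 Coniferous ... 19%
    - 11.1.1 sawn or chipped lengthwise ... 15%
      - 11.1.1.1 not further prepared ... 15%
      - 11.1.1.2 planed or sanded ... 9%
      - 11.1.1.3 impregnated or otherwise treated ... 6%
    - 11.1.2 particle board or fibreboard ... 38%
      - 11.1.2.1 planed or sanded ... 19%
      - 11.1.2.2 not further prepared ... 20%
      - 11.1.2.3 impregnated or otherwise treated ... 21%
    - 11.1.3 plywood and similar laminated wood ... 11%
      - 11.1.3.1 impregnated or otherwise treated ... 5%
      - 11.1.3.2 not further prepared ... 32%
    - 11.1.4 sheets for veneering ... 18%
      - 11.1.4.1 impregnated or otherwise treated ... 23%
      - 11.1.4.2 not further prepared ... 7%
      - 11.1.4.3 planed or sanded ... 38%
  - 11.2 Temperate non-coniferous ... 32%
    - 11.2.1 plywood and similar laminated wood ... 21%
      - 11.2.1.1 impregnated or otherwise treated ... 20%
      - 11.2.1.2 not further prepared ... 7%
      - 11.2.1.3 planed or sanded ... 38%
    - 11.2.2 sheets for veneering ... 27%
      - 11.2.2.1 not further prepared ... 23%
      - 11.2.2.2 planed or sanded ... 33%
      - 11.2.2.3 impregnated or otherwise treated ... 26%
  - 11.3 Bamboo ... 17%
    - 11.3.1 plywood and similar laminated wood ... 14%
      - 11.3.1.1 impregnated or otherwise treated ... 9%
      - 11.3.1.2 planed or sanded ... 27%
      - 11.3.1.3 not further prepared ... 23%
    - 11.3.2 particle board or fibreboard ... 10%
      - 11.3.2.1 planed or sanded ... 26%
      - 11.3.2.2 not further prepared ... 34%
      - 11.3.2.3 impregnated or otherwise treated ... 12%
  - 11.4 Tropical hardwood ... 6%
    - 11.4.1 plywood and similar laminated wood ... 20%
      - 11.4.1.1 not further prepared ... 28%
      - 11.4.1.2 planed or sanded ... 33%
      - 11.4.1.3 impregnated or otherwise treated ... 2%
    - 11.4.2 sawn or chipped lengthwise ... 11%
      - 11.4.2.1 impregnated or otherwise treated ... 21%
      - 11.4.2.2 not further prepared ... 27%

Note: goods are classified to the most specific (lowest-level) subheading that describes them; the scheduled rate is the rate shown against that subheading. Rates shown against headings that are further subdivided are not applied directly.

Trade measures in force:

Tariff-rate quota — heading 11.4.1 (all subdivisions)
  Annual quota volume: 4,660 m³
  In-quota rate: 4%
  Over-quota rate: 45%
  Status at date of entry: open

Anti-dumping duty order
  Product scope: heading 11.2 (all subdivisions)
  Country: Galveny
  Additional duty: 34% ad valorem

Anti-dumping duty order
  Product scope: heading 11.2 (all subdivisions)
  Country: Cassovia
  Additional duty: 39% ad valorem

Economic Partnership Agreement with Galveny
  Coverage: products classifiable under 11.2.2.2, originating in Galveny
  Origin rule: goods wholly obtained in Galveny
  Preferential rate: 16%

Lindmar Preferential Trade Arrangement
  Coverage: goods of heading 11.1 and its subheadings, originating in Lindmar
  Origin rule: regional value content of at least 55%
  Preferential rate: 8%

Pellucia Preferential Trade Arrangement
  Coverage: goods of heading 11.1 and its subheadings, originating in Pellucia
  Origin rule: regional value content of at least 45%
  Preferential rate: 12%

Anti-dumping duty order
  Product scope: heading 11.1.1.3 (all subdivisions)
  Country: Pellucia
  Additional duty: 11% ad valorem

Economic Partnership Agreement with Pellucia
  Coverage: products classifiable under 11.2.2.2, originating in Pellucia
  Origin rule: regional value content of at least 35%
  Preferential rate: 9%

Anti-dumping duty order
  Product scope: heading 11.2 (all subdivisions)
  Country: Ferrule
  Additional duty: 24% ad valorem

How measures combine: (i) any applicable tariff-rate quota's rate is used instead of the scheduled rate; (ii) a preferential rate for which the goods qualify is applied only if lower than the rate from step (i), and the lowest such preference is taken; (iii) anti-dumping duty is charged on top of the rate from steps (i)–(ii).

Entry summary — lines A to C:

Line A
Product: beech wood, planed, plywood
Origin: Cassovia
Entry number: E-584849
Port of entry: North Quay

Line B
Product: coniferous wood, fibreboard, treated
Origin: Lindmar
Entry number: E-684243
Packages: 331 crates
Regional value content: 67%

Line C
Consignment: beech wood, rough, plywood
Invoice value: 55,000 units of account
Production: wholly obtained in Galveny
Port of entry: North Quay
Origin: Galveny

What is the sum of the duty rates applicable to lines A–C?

Line A: beech → 11.2; plywood → 11.2.1; planed → 11.2.1.3. Scheduled 38%. anti-dumping (Cassovia, 11.2): +39%; total 38% + 39% = 77%. → 77%.
Line B: coniferous → 11.1; fibreboard → 11.1.2; treated → 11.1.2.3. Scheduled 21%. Lindmar agreement on 11.1: RVC ≥ 55% → 8% available; preferential 8%. → 8%.
Line C: beech → 11.2; plywood → 11.2.1; rough → 11.2.1.2. Scheduled 7%. Galveny agreement on 11.2.2.2: 11.2.1.2 not covered; anti-dumping (Galveny, 11.2): +34%; total 7% + 34% = 41%. → 41%.
Sum: 77% + 8% + 41% = 126%.

126%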